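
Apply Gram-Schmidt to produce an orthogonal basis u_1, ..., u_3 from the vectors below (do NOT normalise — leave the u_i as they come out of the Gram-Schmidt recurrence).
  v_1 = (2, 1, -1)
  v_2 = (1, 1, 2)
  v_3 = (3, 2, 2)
Orthogonal basis:
  u_1 = (2, 1, -1)
  u_2 = (2/3, 5/6, 13/6)
  u_3 = (3/35, -1/7, 1/35)

Apply the Gram-Schmidt recurrence
  u_1 = v_1
  u_i = v_i − Σ_{j<i} ((v_i · u_j) / (u_j · u_j)) · u_j.

Step by step this gives:
  u_1 = (2, 1, -1)
  u_2 = (2/3, 5/6, 13/6)
  u_3 = (3/35, -1/7, 1/35)

Orthogonality check:
  u_2 · u_1 = 0 (should be 0)
  u_3 · u_1 = 0 (should be 0)
  u_3 · u_2 = 0 (should be 0)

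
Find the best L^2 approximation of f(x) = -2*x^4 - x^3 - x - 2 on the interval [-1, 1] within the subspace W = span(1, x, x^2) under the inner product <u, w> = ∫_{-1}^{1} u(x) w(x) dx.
g(x) = -12*x^2/7 - 8*x/5 - 64/35

The best approximation g ∈ W is the orthogonal projection of f onto W. Writing g = a_0 + a_1 x + a_2 x^2, the coefficients solve the normal equations G · a = b where
  G_{ij} = <φ_i, φ_j> and b_i = <f, φ_i>, with φ_0 = 1, φ_1 = x, φ_2 = x^2.
G =
  [2, 0, 2/3]
  [0, 2/3, 0]
  [2/3, 0, 2/5],
b = (-24/5, -16/15, -40/21).
Solving gives a_0 = -64/35, a_1 = -8/5, a_2 = -12/7, so
  g(x) = -12*x^2/7 - 8*x/5 - 64/35.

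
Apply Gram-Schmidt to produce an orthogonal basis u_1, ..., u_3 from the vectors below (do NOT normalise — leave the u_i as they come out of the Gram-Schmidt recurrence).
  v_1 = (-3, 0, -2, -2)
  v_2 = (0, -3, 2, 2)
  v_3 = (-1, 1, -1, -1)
Orthogonal basis:
  u_1 = (-3, 0, -2, -2)
  u_2 = (-24/17, -3, 18/17, 18/17)
  u_3 = (-4/25, 4/25, 3/25, 3/25)

Apply the Gram-Schmidt recurrence
  u_1 = v_1
  u_i = v_i − Σ_{j<i} ((v_i · u_j) / (u_j · u_j)) · u_j.

Step by step this gives:
  u_1 = (-3, 0, -2, -2)
  u_2 = (-24/17, -3, 18/17, 18/17)
  u_3 = (-4/25, 4/25, 3/25, 3/25)

Orthogonality check:
  u_2 · u_1 = 0 (should be 0)
  u_3 · u_1 = 0 (should be 0)
  u_3 · u_2 = 0 (should be 0)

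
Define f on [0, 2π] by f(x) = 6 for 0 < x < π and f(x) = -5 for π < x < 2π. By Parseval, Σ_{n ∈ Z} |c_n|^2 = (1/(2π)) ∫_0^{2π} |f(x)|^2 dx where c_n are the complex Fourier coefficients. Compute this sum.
Σ |c_n|^2 = 61/2

Parseval equates the L^2 energy of f (normalised by 1/(2π)) with the ℓ^2 sum of its Fourier coefficients: (1/(2π)) ∫_0^{2π} |f|^2 = Σ |c_n|^2.
Compute the left side: (1/(2π)) [∫_0^π 6^2 dx + ∫_π^{2π} (-5)^2 dx] = (1/(2π)) · (36π + 25π) = (36 + 25)/2 = 61/2.
So Σ_{n ∈ Z} |c_n|^2 = 61/2.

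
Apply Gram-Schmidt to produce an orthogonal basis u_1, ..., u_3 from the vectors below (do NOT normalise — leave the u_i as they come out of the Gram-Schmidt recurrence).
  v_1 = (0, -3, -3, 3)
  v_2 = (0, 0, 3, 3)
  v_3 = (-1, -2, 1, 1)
Orthogonal basis:
  u_1 = (0, -3, -3, 3)
  u_2 = (0, 0, 3, 3)
  u_3 = (-1, -4/3, 2/3, -2/3)

Apply the Gram-Schmidt recurrence
  u_1 = v_1
  u_i = v_i − Σ_{j<i} ((v_i · u_j) / (u_j · u_j)) · u_j.

Step by step this gives:
  u_1 = (0, -3, -3, 3)
  u_2 = (0, 0, 3, 3)
  u_3 = (-1, -4/3, 2/3, -2/3)

Orthogonality check:
  u_2 · u_1 = 0 (should be 0)
  u_3 · u_1 = 0 (should be 0)
  u_3 · u_2 = 0 (should be 0)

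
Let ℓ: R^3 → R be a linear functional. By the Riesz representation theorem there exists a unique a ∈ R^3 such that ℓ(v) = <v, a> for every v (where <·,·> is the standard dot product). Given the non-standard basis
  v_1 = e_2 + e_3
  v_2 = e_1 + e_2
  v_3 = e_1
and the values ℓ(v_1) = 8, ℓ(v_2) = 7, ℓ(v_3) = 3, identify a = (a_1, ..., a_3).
a = (3, 4, 4)

Write a = (a_1, ..., a_3) in the standard basis. For each basis vector v_i, ℓ(v_i) = <v_i, a> is a linear equation in the a_j's. Collect the n equations into a matrix system V a = ℓ, where row i of V is v_i (expressed in the standard basis). Since V is invertible (lower-triangular with 1s on the diagonal, up to permutation), solve by back-substitution:
  V =
[[0, 1, 1],
 [1, 1, 0],
 [1, 0, 0]]
  V a = (8, 7, 3)
Solving gives a = (3, 4, 4).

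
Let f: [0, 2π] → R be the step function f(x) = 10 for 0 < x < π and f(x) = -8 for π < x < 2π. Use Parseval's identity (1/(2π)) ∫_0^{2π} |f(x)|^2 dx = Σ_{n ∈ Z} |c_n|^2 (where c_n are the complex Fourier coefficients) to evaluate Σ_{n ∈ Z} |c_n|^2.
Σ |c_n|^2 = 82

Parseval equates the L^2 energy of f (normalised by 1/(2π)) with the ℓ^2 sum of its Fourier coefficients: (1/(2π)) ∫_0^{2π} |f|^2 = Σ |c_n|^2.
Compute the left side: (1/(2π)) [∫_0^π 10^2 dx + ∫_π^{2π} (-8)^2 dx] = (1/(2π)) · (100π + 64π) = (100 + 64)/2 = 82.
So Σ_{n ∈ Z} |c_n|^2 = 82.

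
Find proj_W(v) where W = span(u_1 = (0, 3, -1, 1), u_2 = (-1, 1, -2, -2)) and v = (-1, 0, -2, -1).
proj_W(v) = (-74/101, 41/101, -137/101, -159/101)

Set up U = [u_1 | ... | u_2] ∈ R^(4×2). The projector onto W = col(U) is P = U (U^T U)^(-1) U^T.
Compute U^T U =
  [11, 3]
  [3, 10],
and U^T v = (1, 7).
Solve U^T U · c = U^T v for the coefficients: c = (-11/101, 74/101). The projection is proj_W(v) = U c.
Check: (v - proj_W(v)) · u_1 = 0  (should be 0).
Check: (v - proj_W(v)) · u_2 = 0  (should be 0).
Result: proj_W(v) = (-74/101, 41/101, -137/101, -159/101).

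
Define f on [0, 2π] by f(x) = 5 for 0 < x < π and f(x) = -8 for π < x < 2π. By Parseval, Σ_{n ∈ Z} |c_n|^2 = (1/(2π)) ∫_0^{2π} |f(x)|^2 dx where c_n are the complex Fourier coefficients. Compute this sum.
Σ |c_n|^2 = 89/2

Parseval equates the L^2 energy of f (normalised by 1/(2π)) with the ℓ^2 sum of its Fourier coefficients: (1/(2π)) ∫_0^{2π} |f|^2 = Σ |c_n|^2.
Compute the left side: (1/(2π)) [∫_0^π 5^2 dx + ∫_π^{2π} (-8)^2 dx] = (1/(2π)) · (25π + 64π) = (25 + 64)/2 = 89/2.
So Σ_{n ∈ Z} |c_n|^2 = 89/2.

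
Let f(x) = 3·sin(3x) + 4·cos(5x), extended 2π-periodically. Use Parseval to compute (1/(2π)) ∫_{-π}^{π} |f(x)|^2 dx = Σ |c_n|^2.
Σ |c_n|^2 = 25/2

Expand |f|^2 and use orthogonality of {sin(nx), cos(mx)} on [-π, π]:
  ∫_{-π}^{π} sin(nx)^2 dx = π, ∫ cos(mx)^2 dx = π, and cross terms integrate to 0.
So ∫_{-π}^{π} f(x)^2 dx = 3^2 · π + 4^2 · π = (9 + 16)π.
Divide by 2π: (9 + 16)/2 = 25/2.
By Parseval, this equals Σ |c_n|^2.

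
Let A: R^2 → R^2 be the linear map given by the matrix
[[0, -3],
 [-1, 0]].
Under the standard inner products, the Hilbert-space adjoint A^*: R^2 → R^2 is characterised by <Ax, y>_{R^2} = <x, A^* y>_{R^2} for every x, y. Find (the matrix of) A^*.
A^* = A^T =
[[0, -1],
 [-3, 0]]

For real matrices with standard dot products, the defining identity <Ax, y> = <x, A^* y> gives (Ax)^T y = x^T (A^*) y, i.e. x^T A^T y = x^T (A^*) y. Since this holds for all x, y, we must have A^* = A^T. Therefore
A^* =
[[0, -1],
 [-3, 0]].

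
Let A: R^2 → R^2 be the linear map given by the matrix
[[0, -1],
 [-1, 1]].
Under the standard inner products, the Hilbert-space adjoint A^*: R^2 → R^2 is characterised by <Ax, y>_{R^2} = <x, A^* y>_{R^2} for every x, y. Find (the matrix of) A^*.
A^* = A^T =
[[0, -1],
 [-1, 1]]

For real matrices with standard dot products, the defining identity <Ax, y> = <x, A^* y> gives (Ax)^T y = x^T (A^*) y, i.e. x^T A^T y = x^T (A^*) y. Since this holds for all x, y, we must have A^* = A^T. Therefore
A^* =
[[0, -1],
 [-1, 1]].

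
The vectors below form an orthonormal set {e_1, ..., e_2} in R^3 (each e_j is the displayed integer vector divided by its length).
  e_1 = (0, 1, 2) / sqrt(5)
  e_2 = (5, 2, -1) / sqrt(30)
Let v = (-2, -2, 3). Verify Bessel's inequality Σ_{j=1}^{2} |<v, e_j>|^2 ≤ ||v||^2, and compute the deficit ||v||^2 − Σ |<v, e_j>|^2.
Σ |<v, e_j>|^2 = 77/6; ||v||^2 = 17; deficit = 25/6

Write each e_j = u_j / sqrt(<u_j, u_j>) where u_j is the displayed integer vector. Then <v, e_j> = <v, u_j> / sqrt(<u_j, u_j>), so |<v, e_j>|^2 = <v, u_j>^2 / <u_j, u_j>.
Coefficients: <v, e_1> = 4/sqrt(5), <v, e_2> = -17/sqrt(30).
Square and sum: Σ |<v, e_j>|^2 = 77/6.
Compute ||v||^2 = v·v = 17.
Deficit = 17 − 77/6 = 25/6 ≥ 0, confirming Bessel's inequality. (The deficit equals ||v − Σ <v,e_j> e_j||^2, the squared distance from v to span{e_j}.)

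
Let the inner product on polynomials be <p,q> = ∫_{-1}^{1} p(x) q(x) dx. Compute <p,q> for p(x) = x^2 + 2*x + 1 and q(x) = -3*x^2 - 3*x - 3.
<p,q> = -76/5

Expand the product: p(x)·q(x) = -3*x^4 - 9*x^3 - 12*x^2 - 9*x - 3.
∫_{-1}^{1} of each monomial x^k gives [2/(k+1) if k even, 0 if k odd]. Integrating term-by-term (or equivalently evaluating the antiderivative F(x) = -3*x^5/5 - 9*x^4/4 - 4*x^3 - 9*x^2/2 - 3*x at the endpoints):
  F(1) − F(−1) = -287/20 − (17/20) = -76/5.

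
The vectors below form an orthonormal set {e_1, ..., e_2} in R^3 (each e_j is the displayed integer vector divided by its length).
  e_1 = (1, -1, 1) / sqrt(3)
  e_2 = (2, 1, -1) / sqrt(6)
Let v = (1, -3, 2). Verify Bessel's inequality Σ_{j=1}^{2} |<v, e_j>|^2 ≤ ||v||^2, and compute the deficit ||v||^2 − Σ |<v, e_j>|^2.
Σ |<v, e_j>|^2 = 27/2; ||v||^2 = 14; deficit = 1/2

Write each e_j = u_j / sqrt(<u_j, u_j>) where u_j is the displayed integer vector. Then <v, e_j> = <v, u_j> / sqrt(<u_j, u_j>), so |<v, e_j>|^2 = <v, u_j>^2 / <u_j, u_j>.
Coefficients: <v, e_1> = 6/sqrt(3), <v, e_2> = -3/sqrt(6).
Square and sum: Σ |<v, e_j>|^2 = 27/2.
Compute ||v||^2 = v·v = 14.
Deficit = 14 − 27/2 = 1/2 ≥ 0, confirming Bessel's inequality. (The deficit equals ||v − Σ <v,e_j> e_j||^2, the squared distance from v to span{e_j}.)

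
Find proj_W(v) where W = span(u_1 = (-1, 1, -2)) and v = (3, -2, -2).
proj_W(v) = (1/6, -1/6, 1/3)

Set up U = [u_1 | ... | u_1] ∈ R^(3×1). The projector onto W = col(U) is P = U (U^T U)^(-1) U^T.
Compute U^T U =
  [6],
and U^T v = (-1).
Solve U^T U · c = U^T v for the coefficients: c = (-1/6). The projection is proj_W(v) = U c.
Check: (v - proj_W(v)) · u_1 = 0  (should be 0).
Result: proj_W(v) = (1/6, -1/6, 1/3).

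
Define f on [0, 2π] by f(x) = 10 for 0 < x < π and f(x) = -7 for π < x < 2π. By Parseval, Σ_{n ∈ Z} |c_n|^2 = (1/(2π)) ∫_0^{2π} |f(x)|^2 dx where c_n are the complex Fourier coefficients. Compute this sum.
Σ |c_n|^2 = 149/2

Parseval equates the L^2 energy of f (normalised by 1/(2π)) with the ℓ^2 sum of its Fourier coefficients: (1/(2π)) ∫_0^{2π} |f|^2 = Σ |c_n|^2.
Compute the left side: (1/(2π)) [∫_0^π 10^2 dx + ∫_π^{2π} (-7)^2 dx] = (1/(2π)) · (100π + 49π) = (100 + 49)/2 = 149/2.
So Σ_{n ∈ Z} |c_n|^2 = 149/2.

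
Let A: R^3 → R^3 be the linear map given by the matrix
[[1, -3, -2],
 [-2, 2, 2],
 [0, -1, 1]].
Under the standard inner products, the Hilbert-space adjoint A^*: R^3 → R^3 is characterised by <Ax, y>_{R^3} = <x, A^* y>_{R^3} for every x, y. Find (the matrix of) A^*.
A^* = A^T =
[[1, -2, 0],
 [-3, 2, -1],
 [-2, 2, 1]]

For real matrices with standard dot products, the defining identity <Ax, y> = <x, A^* y> gives (Ax)^T y = x^T (A^*) y, i.e. x^T A^T y = x^T (A^*) y. Since this holds for all x, y, we must have A^* = A^T. Therefore
A^* =
[[1, -2, 0],
 [-3, 2, -1],
 [-2, 2, 1]].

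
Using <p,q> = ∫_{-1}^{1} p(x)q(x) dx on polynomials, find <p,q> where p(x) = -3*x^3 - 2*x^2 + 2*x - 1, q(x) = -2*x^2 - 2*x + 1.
<p,q> = -2/3

Expand the product: p(x)·q(x) = 6*x^5 + 10*x^4 - 3*x^3 - 4*x^2 + 4*x - 1.
∫_{-1}^{1} of each monomial x^k gives [2/(k+1) if k even, 0 if k odd]. Integrating term-by-term (or equivalently evaluating the antiderivative F(x) = x^6 + 2*x^5 - 3*x^4/4 - 4*x^3/3 + 2*x^2 - x at the endpoints):
  F(1) − F(−1) = 23/12 − (31/12) = -2/3.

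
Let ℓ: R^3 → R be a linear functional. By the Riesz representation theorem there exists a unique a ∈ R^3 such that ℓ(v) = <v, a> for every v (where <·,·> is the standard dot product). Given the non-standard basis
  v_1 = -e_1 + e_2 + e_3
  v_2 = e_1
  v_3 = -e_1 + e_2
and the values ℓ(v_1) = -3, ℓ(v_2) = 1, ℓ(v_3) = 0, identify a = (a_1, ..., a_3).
a = (1, 1, -3)

Write a = (a_1, ..., a_3) in the standard basis. For each basis vector v_i, ℓ(v_i) = <v_i, a> is a linear equation in the a_j's. Collect the n equations into a matrix system V a = ℓ, where row i of V is v_i (expressed in the standard basis). Since V is invertible (lower-triangular with 1s on the diagonal, up to permutation), solve by back-substitution:
  V =
[[-1, 1, 1],
 [1, 0, 0],
 [-1, 1, 0]]
  V a = (-3, 1, 0)
Solving gives a = (1, 1, -3).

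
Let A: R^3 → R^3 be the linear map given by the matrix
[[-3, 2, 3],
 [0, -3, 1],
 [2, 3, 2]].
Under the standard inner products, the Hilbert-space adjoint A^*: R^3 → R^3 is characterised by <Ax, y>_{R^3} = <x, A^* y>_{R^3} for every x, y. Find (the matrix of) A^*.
A^* = A^T =
[[-3, 0, 2],
 [2, -3, 3],
 [3, 1, 2]]

For real matrices with standard dot products, the defining identity <Ax, y> = <x, A^* y> gives (Ax)^T y = x^T (A^*) y, i.e. x^T A^T y = x^T (A^*) y. Since this holds for all x, y, we must have A^* = A^T. Therefore
A^* =
[[-3, 0, 2],
 [2, -3, 3],
 [3, 1, 2]].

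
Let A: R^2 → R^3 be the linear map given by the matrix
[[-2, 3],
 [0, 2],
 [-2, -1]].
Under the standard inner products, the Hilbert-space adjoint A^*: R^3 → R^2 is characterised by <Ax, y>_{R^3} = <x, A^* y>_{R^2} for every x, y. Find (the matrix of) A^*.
A^* = A^T =
[[-2, 0, -2],
 [3, 2, -1]]

For real matrices with standard dot products, the defining identity <Ax, y> = <x, A^* y> gives (Ax)^T y = x^T (A^*) y, i.e. x^T A^T y = x^T (A^*) y. Since this holds for all x, y, we must have A^* = A^T. Therefore
A^* =
[[-2, 0, -2],
 [3, 2, -1]].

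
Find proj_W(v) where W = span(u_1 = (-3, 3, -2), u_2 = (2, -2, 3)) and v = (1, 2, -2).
proj_W(v) = (-1/2, 1/2, -2)

Set up U = [u_1 | ... | u_2] ∈ R^(3×2). The projector onto W = col(U) is P = U (U^T U)^(-1) U^T.
Compute U^T U =
  [22, -18]
  [-18, 17],
and U^T v = (7, -8).
Solve U^T U · c = U^T v for the coefficients: c = (-1/2, -1). The projection is proj_W(v) = U c.
Check: (v - proj_W(v)) · u_1 = 0  (should be 0).
Check: (v - proj_W(v)) · u_2 = 0  (should be 0).
Result: proj_W(v) = (-1/2, 1/2, -2).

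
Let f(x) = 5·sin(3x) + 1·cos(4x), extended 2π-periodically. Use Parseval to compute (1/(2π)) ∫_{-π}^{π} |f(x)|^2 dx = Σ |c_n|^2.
Σ |c_n|^2 = 13

Expand |f|^2 and use orthogonality of {sin(nx), cos(mx)} on [-π, π]:
  ∫_{-π}^{π} sin(nx)^2 dx = π, ∫ cos(mx)^2 dx = π, and cross terms integrate to 0.
So ∫_{-π}^{π} f(x)^2 dx = 5^2 · π + 1^2 · π = (25 + 1)π.
Divide by 2π: (25 + 1)/2 = 13.
By Parseval, this equals Σ |c_n|^2.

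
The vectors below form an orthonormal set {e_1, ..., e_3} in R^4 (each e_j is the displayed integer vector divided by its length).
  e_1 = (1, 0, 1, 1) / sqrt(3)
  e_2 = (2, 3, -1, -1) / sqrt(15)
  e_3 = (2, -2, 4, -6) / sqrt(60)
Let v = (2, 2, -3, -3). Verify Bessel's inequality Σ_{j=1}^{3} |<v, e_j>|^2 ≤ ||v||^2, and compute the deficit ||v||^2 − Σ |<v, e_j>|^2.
Σ |<v, e_j>|^2 = 23; ||v||^2 = 26; deficit = 3

Write each e_j = u_j / sqrt(<u_j, u_j>) where u_j is the displayed integer vector. Then <v, e_j> = <v, u_j> / sqrt(<u_j, u_j>), so |<v, e_j>|^2 = <v, u_j>^2 / <u_j, u_j>.
Coefficients: <v, e_1> = -4/sqrt(3), <v, e_2> = 16/sqrt(15), <v, e_3> = 6/sqrt(60).
Square and sum: Σ |<v, e_j>|^2 = 23.
Compute ||v||^2 = v·v = 26.
Deficit = 26 − 23 = 3 ≥ 0, confirming Bessel's inequality. (The deficit equals ||v − Σ <v,e_j> e_j||^2, the squared distance from v to span{e_j}.)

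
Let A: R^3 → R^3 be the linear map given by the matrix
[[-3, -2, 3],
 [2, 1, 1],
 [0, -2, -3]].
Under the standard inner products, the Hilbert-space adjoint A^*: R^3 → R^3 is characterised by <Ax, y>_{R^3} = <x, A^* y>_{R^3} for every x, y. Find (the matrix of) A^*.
A^* = A^T =
[[-3, 2, 0],
 [-2, 1, -2],
 [3, 1, -3]]

For real matrices with standard dot products, the defining identity <Ax, y> = <x, A^* y> gives (Ax)^T y = x^T (A^*) y, i.e. x^T A^T y = x^T (A^*) y. Since this holds for all x, y, we must have A^* = A^T. Therefore
A^* =
[[-3, 2, 0],
 [-2, 1, -2],
 [3, 1, -3]].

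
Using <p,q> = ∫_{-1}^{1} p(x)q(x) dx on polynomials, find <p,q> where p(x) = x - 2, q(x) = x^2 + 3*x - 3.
<p,q> = 38/3

Expand the product: p(x)·q(x) = x^3 + x^2 - 9*x + 6.
∫_{-1}^{1} of each monomial x^k gives [2/(k+1) if k even, 0 if k odd]. Integrating term-by-term (or equivalently evaluating the antiderivative F(x) = x^4/4 + x^3/3 - 9*x^2/2 + 6*x at the endpoints):
  F(1) − F(−1) = 25/12 − (-127/12) = 38/3.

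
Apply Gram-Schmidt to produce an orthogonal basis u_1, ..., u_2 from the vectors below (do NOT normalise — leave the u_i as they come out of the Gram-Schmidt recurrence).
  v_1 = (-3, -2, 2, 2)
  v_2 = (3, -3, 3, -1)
Orthogonal basis:
  u_1 = (-3, -2, 2, 2)
  u_2 = (22/7, -61/21, 61/21, -23/21)

Apply the Gram-Schmidt recurrence
  u_1 = v_1
  u_i = v_i − Σ_{j<i} ((v_i · u_j) / (u_j · u_j)) · u_j.

Step by step this gives:
  u_1 = (-3, -2, 2, 2)
  u_2 = (22/7, -61/21, 61/21, -23/21)

Orthogonality check:
  u_2 · u_1 = 0 (should be 0)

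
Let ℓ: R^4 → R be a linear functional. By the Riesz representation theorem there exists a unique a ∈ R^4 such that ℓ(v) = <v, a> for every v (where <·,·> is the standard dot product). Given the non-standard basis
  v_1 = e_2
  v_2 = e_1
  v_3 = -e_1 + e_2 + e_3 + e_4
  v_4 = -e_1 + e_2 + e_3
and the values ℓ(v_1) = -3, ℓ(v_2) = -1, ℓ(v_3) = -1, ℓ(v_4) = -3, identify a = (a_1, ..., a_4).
a = (-1, -3, -1, 2)

Write a = (a_1, ..., a_4) in the standard basis. For each basis vector v_i, ℓ(v_i) = <v_i, a> is a linear equation in the a_j's. Collect the n equations into a matrix system V a = ℓ, where row i of V is v_i (expressed in the standard basis). Since V is invertible (lower-triangular with 1s on the diagonal, up to permutation), solve by back-substitution:
  V =
[[0, 1, 0, 0],
 [1, 0, 0, 0],
 [-1, 1, 1, 1],
 [-1, 1, 1, 0]]
  V a = (-3, -1, -1, -3)
Solving gives a = (-1, -3, -1, 2).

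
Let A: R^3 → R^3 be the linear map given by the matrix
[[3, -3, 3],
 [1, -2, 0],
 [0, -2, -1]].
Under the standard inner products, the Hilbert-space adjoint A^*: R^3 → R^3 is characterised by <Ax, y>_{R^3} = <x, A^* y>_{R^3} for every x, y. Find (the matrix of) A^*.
A^* = A^T =
[[3, 1, 0],
 [-3, -2, -2],
 [3, 0, -1]]

For real matrices with standard dot products, the defining identity <Ax, y> = <x, A^* y> gives (Ax)^T y = x^T (A^*) y, i.e. x^T A^T y = x^T (A^*) y. Since this holds for all x, y, we must have A^* = A^T. Therefore
A^* =
[[3, 1, 0],
 [-3, -2, -2],
 [3, 0, -1]].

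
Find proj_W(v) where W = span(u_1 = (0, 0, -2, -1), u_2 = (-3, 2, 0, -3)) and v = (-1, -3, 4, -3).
proj_W(v) = (-135/101, 90/101, 256/101, -7/101)

Set up U = [u_1 | ... | u_2] ∈ R^(4×2). The projector onto W = col(U) is P = U (U^T U)^(-1) U^T.
Compute U^T U =
  [5, 3]
  [3, 22],
and U^T v = (-5, 6).
Solve U^T U · c = U^T v for the coefficients: c = (-128/101, 45/101). The projection is proj_W(v) = U c.
Check: (v - proj_W(v)) · u_1 = 0  (should be 0).
Check: (v - proj_W(v)) · u_2 = 0  (should be 0).
Result: proj_W(v) = (-135/101, 90/101, 256/101, -7/101).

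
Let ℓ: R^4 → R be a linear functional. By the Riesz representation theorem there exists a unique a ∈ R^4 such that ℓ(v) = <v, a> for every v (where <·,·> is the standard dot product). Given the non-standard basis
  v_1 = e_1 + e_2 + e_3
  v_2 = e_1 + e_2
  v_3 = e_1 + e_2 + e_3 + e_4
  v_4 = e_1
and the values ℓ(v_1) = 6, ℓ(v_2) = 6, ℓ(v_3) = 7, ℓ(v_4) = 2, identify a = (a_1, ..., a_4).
a = (2, 4, 0, 1)

Write a = (a_1, ..., a_4) in the standard basis. For each basis vector v_i, ℓ(v_i) = <v_i, a> is a linear equation in the a_j's. Collect the n equations into a matrix system V a = ℓ, where row i of V is v_i (expressed in the standard basis). Since V is invertible (lower-triangular with 1s on the diagonal, up to permutation), solve by back-substitution:
  V =
[[1, 1, 1, 0],
 [1, 1, 0, 0],
 [1, 1, 1, 1],
 [1, 0, 0, 0]]
  V a = (6, 6, 7, 2)
Solving gives a = (2, 4, 0, 1).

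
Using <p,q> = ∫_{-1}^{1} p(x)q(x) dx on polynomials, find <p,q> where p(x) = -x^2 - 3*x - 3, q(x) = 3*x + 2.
<p,q> = -58/3

Expand the product: p(x)·q(x) = -3*x^3 - 11*x^2 - 15*x - 6.
∫_{-1}^{1} of each monomial x^k gives [2/(k+1) if k even, 0 if k odd]. Integrating term-by-term (or equivalently evaluating the antiderivative F(x) = -3*x^4/4 - 11*x^3/3 - 15*x^2/2 - 6*x at the endpoints):
  F(1) − F(−1) = -215/12 − (17/12) = -58/3.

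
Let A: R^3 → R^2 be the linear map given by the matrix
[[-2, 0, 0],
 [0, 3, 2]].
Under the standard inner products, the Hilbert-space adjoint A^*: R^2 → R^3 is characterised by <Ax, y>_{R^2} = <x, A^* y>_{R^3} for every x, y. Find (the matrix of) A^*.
A^* = A^T =
[[-2, 0],
 [0, 3],
 [0, 2]]

For real matrices with standard dot products, the defining identity <Ax, y> = <x, A^* y> gives (Ax)^T y = x^T (A^*) y, i.e. x^T A^T y = x^T (A^*) y. Since this holds for all x, y, we must have A^* = A^T. Therefore
A^* =
[[-2, 0],
 [0, 3],
 [0, 2]].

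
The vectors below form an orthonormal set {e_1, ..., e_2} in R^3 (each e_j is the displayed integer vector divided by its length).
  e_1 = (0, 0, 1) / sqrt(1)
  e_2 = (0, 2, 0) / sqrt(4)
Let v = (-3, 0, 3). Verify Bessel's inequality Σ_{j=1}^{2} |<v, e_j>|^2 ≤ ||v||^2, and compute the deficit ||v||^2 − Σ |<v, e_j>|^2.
Σ |<v, e_j>|^2 = 9; ||v||^2 = 18; deficit = 9

Write each e_j = u_j / sqrt(<u_j, u_j>) where u_j is the displayed integer vector. Then <v, e_j> = <v, u_j> / sqrt(<u_j, u_j>), so |<v, e_j>|^2 = <v, u_j>^2 / <u_j, u_j>.
Coefficients: <v, e_1> = 3/sqrt(1), <v, e_2> = 0/sqrt(4).
Square and sum: Σ |<v, e_j>|^2 = 9.
Compute ||v||^2 = v·v = 18.
Deficit = 18 − 9 = 9 ≥ 0, confirming Bessel's inequality. (The deficit equals ||v − Σ <v,e_j> e_j||^2, the squared distance from v to span{e_j}.)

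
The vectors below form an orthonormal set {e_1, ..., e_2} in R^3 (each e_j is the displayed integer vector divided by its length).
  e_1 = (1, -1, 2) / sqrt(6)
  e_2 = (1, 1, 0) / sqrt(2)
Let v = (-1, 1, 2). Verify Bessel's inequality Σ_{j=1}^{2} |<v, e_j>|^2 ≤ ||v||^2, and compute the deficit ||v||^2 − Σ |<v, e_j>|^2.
Σ |<v, e_j>|^2 = 2/3; ||v||^2 = 6; deficit = 16/3

Write each e_j = u_j / sqrt(<u_j, u_j>) where u_j is the displayed integer vector. Then <v, e_j> = <v, u_j> / sqrt(<u_j, u_j>), so |<v, e_j>|^2 = <v, u_j>^2 / <u_j, u_j>.
Coefficients: <v, e_1> = 2/sqrt(6), <v, e_2> = 0/sqrt(2).
Square and sum: Σ |<v, e_j>|^2 = 2/3.
Compute ||v||^2 = v·v = 6.
Deficit = 6 − 2/3 = 16/3 ≥ 0, confirming Bessel's inequality. (The deficit equals ||v − Σ <v,e_j> e_j||^2, the squared distance from v to span{e_j}.)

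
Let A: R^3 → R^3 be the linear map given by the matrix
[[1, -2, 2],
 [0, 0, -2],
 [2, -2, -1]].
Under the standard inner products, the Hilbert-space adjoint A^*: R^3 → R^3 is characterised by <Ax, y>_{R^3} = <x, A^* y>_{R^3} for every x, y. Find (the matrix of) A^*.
A^* = A^T =
[[1, 0, 2],
 [-2, 0, -2],
 [2, -2, -1]]

For real matrices with standard dot products, the defining identity <Ax, y> = <x, A^* y> gives (Ax)^T y = x^T (A^*) y, i.e. x^T A^T y = x^T (A^*) y. Since this holds for all x, y, we must have A^* = A^T. Therefore
A^* =
[[1, 0, 2],
 [-2, 0, -2],
 [2, -2, -1]].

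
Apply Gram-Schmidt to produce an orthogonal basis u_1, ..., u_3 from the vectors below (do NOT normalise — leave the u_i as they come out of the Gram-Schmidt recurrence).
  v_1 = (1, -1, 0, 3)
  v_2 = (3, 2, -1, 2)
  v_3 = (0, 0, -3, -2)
Orthogonal basis:
  u_1 = (1, -1, 0, 3)
  u_2 = (26/11, 29/11, -1, 1/11)
  u_3 = (8/149, -163/149, -416/149, -57/149)

Apply the Gram-Schmidt recurrence
  u_1 = v_1
  u_i = v_i − Σ_{j<i} ((v_i · u_j) / (u_j · u_j)) · u_j.

Step by step this gives:
  u_1 = (1, -1, 0, 3)
  u_2 = (26/11, 29/11, -1, 1/11)
  u_3 = (8/149, -163/149, -416/149, -57/149)

Orthogonality check:
  u_2 · u_1 = 0 (should be 0)
  u_3 · u_1 = 0 (should be 0)
  u_3 · u_2 = 0 (should be 0)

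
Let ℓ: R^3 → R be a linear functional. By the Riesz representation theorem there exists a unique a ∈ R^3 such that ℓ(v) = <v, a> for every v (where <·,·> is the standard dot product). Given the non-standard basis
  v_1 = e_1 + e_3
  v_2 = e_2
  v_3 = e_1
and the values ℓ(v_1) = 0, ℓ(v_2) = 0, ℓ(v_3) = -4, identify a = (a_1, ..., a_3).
a = (-4, 0, 4)

Write a = (a_1, ..., a_3) in the standard basis. For each basis vector v_i, ℓ(v_i) = <v_i, a> is a linear equation in the a_j's. Collect the n equations into a matrix system V a = ℓ, where row i of V is v_i (expressed in the standard basis). Since V is invertible (lower-triangular with 1s on the diagonal, up to permutation), solve by back-substitution:
  V =
[[1, 0, 1],
 [0, 1, 0],
 [1, 0, 0]]
  V a = (0, 0, -4)
Solving gives a = (-4, 0, 4).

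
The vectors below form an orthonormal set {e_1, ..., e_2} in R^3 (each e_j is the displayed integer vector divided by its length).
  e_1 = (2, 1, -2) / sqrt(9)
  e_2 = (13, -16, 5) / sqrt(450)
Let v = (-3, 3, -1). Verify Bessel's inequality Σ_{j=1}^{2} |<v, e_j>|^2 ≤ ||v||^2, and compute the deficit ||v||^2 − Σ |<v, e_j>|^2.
Σ |<v, e_j>|^2 = 473/25; ||v||^2 = 19; deficit = 2/25

Write each e_j = u_j / sqrt(<u_j, u_j>) where u_j is the displayed integer vector. Then <v, e_j> = <v, u_j> / sqrt(<u_j, u_j>), so |<v, e_j>|^2 = <v, u_j>^2 / <u_j, u_j>.
Coefficients: <v, e_1> = -1/sqrt(9), <v, e_2> = -92/sqrt(450).
Square and sum: Σ |<v, e_j>|^2 = 473/25.
Compute ||v||^2 = v·v = 19.
Deficit = 19 − 473/25 = 2/25 ≥ 0, confirming Bessel's inequality. (The deficit equals ||v − Σ <v,e_j> e_j||^2, the squared distance from v to span{e_j}.)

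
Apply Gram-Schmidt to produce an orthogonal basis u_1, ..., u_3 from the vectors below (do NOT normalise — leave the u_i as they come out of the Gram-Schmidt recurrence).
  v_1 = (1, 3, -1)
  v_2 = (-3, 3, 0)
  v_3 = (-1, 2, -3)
Orthogonal basis:
  u_1 = (1, 3, -1)
  u_2 = (-39/11, 15/11, 6/11)
  u_3 = (-11/18, -11/18, -22/9)

Apply the Gram-Schmidt recurrence
  u_1 = v_1
  u_i = v_i − Σ_{j<i} ((v_i · u_j) / (u_j · u_j)) · u_j.

Step by step this gives:
  u_1 = (1, 3, -1)
  u_2 = (-39/11, 15/11, 6/11)
  u_3 = (-11/18, -11/18, -22/9)

Orthogonality check:
  u_2 · u_1 = 0 (should be 0)
  u_3 · u_1 = 0 (should be 0)
  u_3 · u_2 = 0 (should be 0)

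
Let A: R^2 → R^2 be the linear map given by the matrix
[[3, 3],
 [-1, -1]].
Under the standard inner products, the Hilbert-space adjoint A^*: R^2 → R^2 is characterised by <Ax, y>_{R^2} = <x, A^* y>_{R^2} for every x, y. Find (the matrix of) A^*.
A^* = A^T =
[[3, -1],
 [3, -1]]

For real matrices with standard dot products, the defining identity <Ax, y> = <x, A^* y> gives (Ax)^T y = x^T (A^*) y, i.e. x^T A^T y = x^T (A^*) y. Since this holds for all x, y, we must have A^* = A^T. Therefore
A^* =
[[3, -1],
 [3, -1]].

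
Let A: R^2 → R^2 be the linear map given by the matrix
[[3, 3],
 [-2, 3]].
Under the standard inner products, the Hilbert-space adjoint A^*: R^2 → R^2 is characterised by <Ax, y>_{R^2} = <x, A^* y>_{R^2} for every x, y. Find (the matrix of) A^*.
A^* = A^T =
[[3, -2],
 [3, 3]]

For real matrices with standard dot products, the defining identity <Ax, y> = <x, A^* y> gives (Ax)^T y = x^T (A^*) y, i.e. x^T A^T y = x^T (A^*) y. Since this holds for all x, y, we must have A^* = A^T. Therefore
A^* =
[[3, -2],
 [3, 3]].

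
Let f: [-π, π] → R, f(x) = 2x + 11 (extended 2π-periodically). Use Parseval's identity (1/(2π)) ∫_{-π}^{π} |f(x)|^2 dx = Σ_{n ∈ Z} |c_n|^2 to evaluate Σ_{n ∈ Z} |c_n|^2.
Σ |c_n|^2 = 4π^2/3 + 121

Expand and integrate term by term over [-π, π]:
  ∫ (2x)^2 dx = 4·(2π^3/3); ∫ 2·2·(11)·x dx = 0 (odd integrand); ∫ 11^2 dx = 121·2π.
So (1/(2π)) ∫_{-π}^{π} (2x + 11)^2 dx = 4π^2/3 + 121 = 4π^2/3 + 121.
Parseval ⇒ Σ |c_n|^2 = 4π^2/3 + 121.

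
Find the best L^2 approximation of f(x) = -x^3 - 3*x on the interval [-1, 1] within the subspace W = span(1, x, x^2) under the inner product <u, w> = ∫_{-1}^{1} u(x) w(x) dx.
g(x) = -18*x/5

The best approximation g ∈ W is the orthogonal projection of f onto W. Writing g = a_0 + a_1 x + a_2 x^2, the coefficients solve the normal equations G · a = b where
  G_{ij} = <φ_i, φ_j> and b_i = <f, φ_i>, with φ_0 = 1, φ_1 = x, φ_2 = x^2.
G =
  [2, 0, 2/3]
  [0, 2/3, 0]
  [2/3, 0, 2/5],
b = (0, -12/5, 0).
Solving gives a_0 = 0, a_1 = -18/5, a_2 = 0, so
  g(x) = -18*x/5.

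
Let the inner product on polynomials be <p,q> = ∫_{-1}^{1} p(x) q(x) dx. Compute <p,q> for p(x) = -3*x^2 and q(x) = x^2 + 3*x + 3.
<p,q> = -36/5

Expand the product: p(x)·q(x) = -3*x^4 - 9*x^3 - 9*x^2.
∫_{-1}^{1} of each monomial x^k gives [2/(k+1) if k even, 0 if k odd]. Integrating term-by-term (or equivalently evaluating the antiderivative F(x) = -3*x^5/5 - 9*x^4/4 - 3*x^3 at the endpoints):
  F(1) − F(−1) = -117/20 − (27/20) = -36/5.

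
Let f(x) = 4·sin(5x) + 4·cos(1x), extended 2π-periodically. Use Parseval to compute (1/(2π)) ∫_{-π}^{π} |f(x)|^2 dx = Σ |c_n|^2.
Σ |c_n|^2 = 16

Expand |f|^2 and use orthogonality of {sin(nx), cos(mx)} on [-π, π]:
  ∫_{-π}^{π} sin(nx)^2 dx = π, ∫ cos(mx)^2 dx = π, and cross terms integrate to 0.
So ∫_{-π}^{π} f(x)^2 dx = 4^2 · π + 4^2 · π = (16 + 16)π.
Divide by 2π: (16 + 16)/2 = 16.
By Parseval, this equals Σ |c_n|^2.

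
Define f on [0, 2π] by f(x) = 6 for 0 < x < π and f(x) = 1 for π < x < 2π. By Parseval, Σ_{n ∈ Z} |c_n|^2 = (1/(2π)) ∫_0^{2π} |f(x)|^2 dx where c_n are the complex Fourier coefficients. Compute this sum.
Σ |c_n|^2 = 37/2

Parseval equates the L^2 energy of f (normalised by 1/(2π)) with the ℓ^2 sum of its Fourier coefficients: (1/(2π)) ∫_0^{2π} |f|^2 = Σ |c_n|^2.
Compute the left side: (1/(2π)) [∫_0^π 6^2 dx + ∫_π^{2π} 1^2 dx] = (1/(2π)) · (36π + 1π) = (36 + 1)/2 = 37/2.
So Σ_{n ∈ Z} |c_n|^2 = 37/2.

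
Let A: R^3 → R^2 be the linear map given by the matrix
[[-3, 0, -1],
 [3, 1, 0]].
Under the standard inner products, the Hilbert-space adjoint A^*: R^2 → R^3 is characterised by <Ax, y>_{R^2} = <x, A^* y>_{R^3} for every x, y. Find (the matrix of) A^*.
A^* = A^T =
[[-3, 3],
 [0, 1],
 [-1, 0]]

For real matrices with standard dot products, the defining identity <Ax, y> = <x, A^* y> gives (Ax)^T y = x^T (A^*) y, i.e. x^T A^T y = x^T (A^*) y. Since this holds for all x, y, we must have A^* = A^T. Therefore
A^* =
[[-3, 3],
 [0, 1],
 [-1, 0]].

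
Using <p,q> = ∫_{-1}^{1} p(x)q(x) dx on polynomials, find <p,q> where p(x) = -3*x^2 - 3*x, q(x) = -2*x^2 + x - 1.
<p,q> = 12/5

Expand the product: p(x)·q(x) = 6*x^4 + 3*x^3 + 3*x.
∫_{-1}^{1} of each monomial x^k gives [2/(k+1) if k even, 0 if k odd]. Integrating term-by-term (or equivalently evaluating the antiderivative F(x) = 6*x^5/5 + 3*x^4/4 + 3*x^2/2 at the endpoints):
  F(1) − F(−1) = 69/20 − (21/20) = 12/5.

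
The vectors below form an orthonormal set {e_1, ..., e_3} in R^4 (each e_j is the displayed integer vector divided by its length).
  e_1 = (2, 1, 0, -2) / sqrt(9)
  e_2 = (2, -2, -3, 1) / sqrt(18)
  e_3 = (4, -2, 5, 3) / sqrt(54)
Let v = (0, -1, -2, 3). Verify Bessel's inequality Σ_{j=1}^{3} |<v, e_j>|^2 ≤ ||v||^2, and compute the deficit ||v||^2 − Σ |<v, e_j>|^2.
Σ |<v, e_j>|^2 = 329/27; ||v||^2 = 14; deficit = 49/27

Write each e_j = u_j / sqrt(<u_j, u_j>) where u_j is the displayed integer vector. Then <v, e_j> = <v, u_j> / sqrt(<u_j, u_j>), so |<v, e_j>|^2 = <v, u_j>^2 / <u_j, u_j>.
Coefficients: <v, e_1> = -7/sqrt(9), <v, e_2> = 11/sqrt(18), <v, e_3> = 1/sqrt(54).
Square and sum: Σ |<v, e_j>|^2 = 329/27.
Compute ||v||^2 = v·v = 14.
Deficit = 14 − 329/27 = 49/27 ≥ 0, confirming Bessel's inequality. (The deficit equals ||v − Σ <v,e_j> e_j||^2, the squared distance from v to span{e_j}.)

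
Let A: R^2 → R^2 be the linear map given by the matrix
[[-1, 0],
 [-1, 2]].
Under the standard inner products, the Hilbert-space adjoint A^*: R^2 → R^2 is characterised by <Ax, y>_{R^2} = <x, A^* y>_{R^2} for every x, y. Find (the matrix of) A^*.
A^* = A^T =
[[-1, -1],
 [0, 2]]

For real matrices with standard dot products, the defining identity <Ax, y> = <x, A^* y> gives (Ax)^T y = x^T (A^*) y, i.e. x^T A^T y = x^T (A^*) y. Since this holds for all x, y, we must have A^* = A^T. Therefore
A^* =
[[-1, -1],
 [0, 2]].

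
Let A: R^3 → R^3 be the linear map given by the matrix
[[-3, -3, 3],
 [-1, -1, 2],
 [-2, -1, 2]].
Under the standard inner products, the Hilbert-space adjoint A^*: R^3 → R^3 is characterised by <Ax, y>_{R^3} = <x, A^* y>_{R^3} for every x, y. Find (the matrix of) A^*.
A^* = A^T =
[[-3, -1, -2],
 [-3, -1, -1],
 [3, 2, 2]]

For real matrices with standard dot products, the defining identity <Ax, y> = <x, A^* y> gives (Ax)^T y = x^T (A^*) y, i.e. x^T A^T y = x^T (A^*) y. Since this holds for all x, y, we must have A^* = A^T. Therefore
A^* =
[[-3, -1, -2],
 [-3, -1, -1],
 [3, 2, 2]].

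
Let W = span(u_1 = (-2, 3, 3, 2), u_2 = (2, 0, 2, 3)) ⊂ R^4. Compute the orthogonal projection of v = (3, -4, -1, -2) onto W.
proj_W(v) = (557/189, -409/126, -133/54, -187/189)

Set up U = [u_1 | ... | u_2] ∈ R^(4×2). The projector onto W = col(U) is P = U (U^T U)^(-1) U^T.
Compute U^T U =
  [26, 8]
  [8, 17],
and U^T v = (-25, -2).
Solve U^T U · c = U^T v for the coefficients: c = (-409/378, 74/189). The projection is proj_W(v) = U c.
Check: (v - proj_W(v)) · u_1 = 0  (should be 0).
Check: (v - proj_W(v)) · u_2 = 0  (should be 0).
Result: proj_W(v) = (557/189, -409/126, -133/54, -187/189).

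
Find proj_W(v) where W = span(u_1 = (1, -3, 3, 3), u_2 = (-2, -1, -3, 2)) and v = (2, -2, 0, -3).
proj_W(v) = (209/250, 82/125, 144/125, -277/250)

Set up U = [u_1 | ... | u_2] ∈ R^(4×2). The projector onto W = col(U) is P = U (U^T U)^(-1) U^T.
Compute U^T U =
  [28, -2]
  [-2, 18],
and U^T v = (-1, -8).
Solve U^T U · c = U^T v for the coefficients: c = (-17/250, -113/250). The projection is proj_W(v) = U c.
Check: (v - proj_W(v)) · u_1 = 0  (should be 0).
Check: (v - proj_W(v)) · u_2 = 0  (should be 0).
Result: proj_W(v) = (209/250, 82/125, 144/125, -277/250).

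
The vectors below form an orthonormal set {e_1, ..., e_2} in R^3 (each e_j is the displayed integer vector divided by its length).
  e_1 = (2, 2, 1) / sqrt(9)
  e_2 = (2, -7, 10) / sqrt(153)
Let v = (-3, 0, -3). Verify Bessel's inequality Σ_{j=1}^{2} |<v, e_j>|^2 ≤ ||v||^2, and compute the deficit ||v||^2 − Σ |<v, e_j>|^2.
Σ |<v, e_j>|^2 = 297/17; ||v||^2 = 18; deficit = 9/17

Write each e_j = u_j / sqrt(<u_j, u_j>) where u_j is the displayed integer vector. Then <v, e_j> = <v, u_j> / sqrt(<u_j, u_j>), so |<v, e_j>|^2 = <v, u_j>^2 / <u_j, u_j>.
Coefficients: <v, e_1> = -9/sqrt(9), <v, e_2> = -36/sqrt(153).
Square and sum: Σ |<v, e_j>|^2 = 297/17.
Compute ||v||^2 = v·v = 18.
Deficit = 18 − 297/17 = 9/17 ≥ 0, confirming Bessel's inequality. (The deficit equals ||v − Σ <v,e_j> e_j||^2, the squared distance from v to span{e_j}.)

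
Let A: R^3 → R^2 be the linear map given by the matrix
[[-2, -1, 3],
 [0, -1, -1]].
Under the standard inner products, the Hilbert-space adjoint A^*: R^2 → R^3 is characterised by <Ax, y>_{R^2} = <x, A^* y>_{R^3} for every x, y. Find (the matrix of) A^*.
A^* = A^T =
[[-2, 0],
 [-1, -1],
 [3, -1]]

For real matrices with standard dot products, the defining identity <Ax, y> = <x, A^* y> gives (Ax)^T y = x^T (A^*) y, i.e. x^T A^T y = x^T (A^*) y. Since this holds for all x, y, we must have A^* = A^T. Therefore
A^* =
[[-2, 0],
 [-1, -1],
 [3, -1]].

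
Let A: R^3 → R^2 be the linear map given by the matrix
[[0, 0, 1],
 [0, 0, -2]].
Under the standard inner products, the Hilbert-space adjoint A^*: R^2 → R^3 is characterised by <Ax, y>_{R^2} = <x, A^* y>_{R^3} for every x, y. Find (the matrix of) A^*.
A^* = A^T =
[[0, 0],
 [0, 0],
 [1, -2]]

For real matrices with standard dot products, the defining identity <Ax, y> = <x, A^* y> gives (Ax)^T y = x^T (A^*) y, i.e. x^T A^T y = x^T (A^*) y. Since this holds for all x, y, we must have A^* = A^T. Therefore
A^* =
[[0, 0],
 [0, 0],
 [1, -2]].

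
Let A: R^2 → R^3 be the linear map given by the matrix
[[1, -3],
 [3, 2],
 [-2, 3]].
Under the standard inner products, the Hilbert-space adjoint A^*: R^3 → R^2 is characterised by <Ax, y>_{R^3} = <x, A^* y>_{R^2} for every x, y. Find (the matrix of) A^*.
A^* = A^T =
[[1, 3, -2],
 [-3, 2, 3]]

For real matrices with standard dot products, the defining identity <Ax, y> = <x, A^* y> gives (Ax)^T y = x^T (A^*) y, i.e. x^T A^T y = x^T (A^*) y. Since this holds for all x, y, we must have A^* = A^T. Therefore
A^* =
[[1, 3, -2],
 [-3, 2, 3]].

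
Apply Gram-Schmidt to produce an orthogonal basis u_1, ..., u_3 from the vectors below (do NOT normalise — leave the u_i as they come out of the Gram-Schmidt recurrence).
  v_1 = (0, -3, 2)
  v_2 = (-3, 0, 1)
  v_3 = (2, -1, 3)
Orthogonal basis:
  u_1 = (0, -3, 2)
  u_2 = (-3, 6/13, 9/13)
  u_3 = (9/14, 9/7, 27/14)

Apply the Gram-Schmidt recurrence
  u_1 = v_1
  u_i = v_i − Σ_{j<i} ((v_i · u_j) / (u_j · u_j)) · u_j.

Step by step this gives:
  u_1 = (0, -3, 2)
  u_2 = (-3, 6/13, 9/13)
  u_3 = (9/14, 9/7, 27/14)

Orthogonality check:
  u_2 · u_1 = 0 (should be 0)
  u_3 · u_1 = 0 (should be 0)
  u_3 · u_2 = 0 (should be 0)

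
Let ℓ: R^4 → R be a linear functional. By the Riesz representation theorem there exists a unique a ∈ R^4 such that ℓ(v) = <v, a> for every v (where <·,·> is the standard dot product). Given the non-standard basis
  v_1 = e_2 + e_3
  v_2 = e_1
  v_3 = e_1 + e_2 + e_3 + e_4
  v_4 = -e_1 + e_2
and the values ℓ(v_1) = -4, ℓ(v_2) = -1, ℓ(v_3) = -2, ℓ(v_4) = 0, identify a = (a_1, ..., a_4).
a = (-1, -1, -3, 3)

Write a = (a_1, ..., a_4) in the standard basis. For each basis vector v_i, ℓ(v_i) = <v_i, a> is a linear equation in the a_j's. Collect the n equations into a matrix system V a = ℓ, where row i of V is v_i (expressed in the standard basis). Since V is invertible (lower-triangular with 1s on the diagonal, up to permutation), solve by back-substitution:
  V =
[[0, 1, 1, 0],
 [1, 0, 0, 0],
 [1, 1, 1, 1],
 [-1, 1, 0, 0]]
  V a = (-4, -1, -2, 0)
Solving gives a = (-1, -1, -3, 3).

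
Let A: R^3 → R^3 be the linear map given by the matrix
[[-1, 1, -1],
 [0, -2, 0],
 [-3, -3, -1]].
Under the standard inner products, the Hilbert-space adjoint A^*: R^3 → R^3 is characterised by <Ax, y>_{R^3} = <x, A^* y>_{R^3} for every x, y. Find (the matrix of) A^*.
A^* = A^T =
[[-1, 0, -3],
 [1, -2, -3],
 [-1, 0, -1]]

For real matrices with standard dot products, the defining identity <Ax, y> = <x, A^* y> gives (Ax)^T y = x^T (A^*) y, i.e. x^T A^T y = x^T (A^*) y. Since this holds for all x, y, we must have A^* = A^T. Therefore
A^* =
[[-1, 0, -3],
 [1, -2, -3],
 [-1, 0, -1]].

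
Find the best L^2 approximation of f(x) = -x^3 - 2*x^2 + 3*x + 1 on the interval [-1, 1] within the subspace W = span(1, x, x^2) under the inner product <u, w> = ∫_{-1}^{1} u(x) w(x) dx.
g(x) = -2*x^2 + 12*x/5 + 1

The best approximation g ∈ W is the orthogonal projection of f onto W. Writing g = a_0 + a_1 x + a_2 x^2, the coefficients solve the normal equations G · a = b where
  G_{ij} = <φ_i, φ_j> and b_i = <f, φ_i>, with φ_0 = 1, φ_1 = x, φ_2 = x^2.
G =
  [2, 0, 2/3]
  [0, 2/3, 0]
  [2/3, 0, 2/5],
b = (2/3, 8/5, -2/15).
Solving gives a_0 = 1, a_1 = 12/5, a_2 = -2, so
  g(x) = -2*x^2 + 12*x/5 + 1.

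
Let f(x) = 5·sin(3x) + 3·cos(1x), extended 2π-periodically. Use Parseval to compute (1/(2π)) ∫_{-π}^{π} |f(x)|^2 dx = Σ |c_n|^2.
Σ |c_n|^2 = 17

Expand |f|^2 and use orthogonality of {sin(nx), cos(mx)} on [-π, π]:
  ∫_{-π}^{π} sin(nx)^2 dx = π, ∫ cos(mx)^2 dx = π, and cross terms integrate to 0.
So ∫_{-π}^{π} f(x)^2 dx = 5^2 · π + 3^2 · π = (25 + 9)π.
Divide by 2π: (25 + 9)/2 = 17.
By Parseval, this equals Σ |c_n|^2.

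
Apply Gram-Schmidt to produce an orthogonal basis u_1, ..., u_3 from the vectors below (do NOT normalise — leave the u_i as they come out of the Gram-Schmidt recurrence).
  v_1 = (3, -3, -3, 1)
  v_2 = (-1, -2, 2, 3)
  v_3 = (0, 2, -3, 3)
Orthogonal basis:
  u_1 = (3, -3, -3, 1)
  u_2 = (-1, -2, 2, 3)
  u_3 = (-44/63, 319/126, -283/126, 62/21)

Apply the Gram-Schmidt recurrence
  u_1 = v_1
  u_i = v_i − Σ_{j<i} ((v_i · u_j) / (u_j · u_j)) · u_j.

Step by step this gives:
  u_1 = (3, -3, -3, 1)
  u_2 = (-1, -2, 2, 3)
  u_3 = (-44/63, 319/126, -283/126, 62/21)

Orthogonality check:
  u_2 · u_1 = 0 (should be 0)
  u_3 · u_1 = 0 (should be 0)
  u_3 · u_2 = 0 (should be 0)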